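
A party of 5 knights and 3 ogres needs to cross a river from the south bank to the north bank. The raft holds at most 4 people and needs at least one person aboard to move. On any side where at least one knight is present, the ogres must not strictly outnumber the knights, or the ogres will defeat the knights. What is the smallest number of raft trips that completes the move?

5

Counting alone: each trip to the north bank takes at most 4 across and each return brings at least 1 back, so after t trips out (and t−1 returns) at most 4t − (t−1) of the 8 are across; that first reaches 8 at t = 3, so at least 5 crossings are needed.
The plan below uses exactly 5 crossings, so it is optimal:
1. 2 ogres → the north bank.  (the south bank: 5K 1O; the north bank: 0K 2O)
2. 1 ogre ← the south bank.  (the south bank: 5K 2O; the north bank: 0K 1O)
3. 3 knights and 1 ogre → the north bank.  (the south bank: 2K 1O; the north bank: 3K 2O)
4. 1 ogre ← the south bank.  (the south bank: 2K 2O; the north bank: 3K 1O)
5. 2 knights and 2 ogres → the north bank.  (the south bank: 0K 0O; the north bank: 5K 3O)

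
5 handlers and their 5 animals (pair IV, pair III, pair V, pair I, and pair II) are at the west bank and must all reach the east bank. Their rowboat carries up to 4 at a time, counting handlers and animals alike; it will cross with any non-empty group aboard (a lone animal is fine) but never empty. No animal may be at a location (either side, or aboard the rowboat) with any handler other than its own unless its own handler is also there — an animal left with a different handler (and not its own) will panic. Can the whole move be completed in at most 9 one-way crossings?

Yes — this plan uses 7 crossings (≤ 9):
1. animal IV and handler IV cross → the east bank.
2. handler IV crosses ← the west bank.
3. animal I, animal II, animal III, and animal V cross → the east bank.
4. animal IV crosses ← the west bank.
5. handler I, handler II, handler III, and handler V cross → the east bank.
6. animal III and handler III cross ← the west bank.
7. animal III, animal IV, handler III, and handler IV cross → the east bank.

Yes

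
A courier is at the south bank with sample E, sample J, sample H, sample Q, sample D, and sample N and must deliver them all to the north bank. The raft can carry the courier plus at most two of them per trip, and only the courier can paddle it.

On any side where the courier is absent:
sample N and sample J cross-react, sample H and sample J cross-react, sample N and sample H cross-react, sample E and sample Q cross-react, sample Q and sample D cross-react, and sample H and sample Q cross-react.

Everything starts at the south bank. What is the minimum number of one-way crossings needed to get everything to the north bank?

Whatever the first load, the items left behind include a forbidden pair without the courier. No opening move is safe, so no plan exists.

impossible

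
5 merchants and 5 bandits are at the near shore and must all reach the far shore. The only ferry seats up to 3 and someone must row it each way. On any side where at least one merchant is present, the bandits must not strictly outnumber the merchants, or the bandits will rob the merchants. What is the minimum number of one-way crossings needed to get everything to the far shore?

11

Counting alone: each trip to the far shore takes at most 3 across and each return brings at least 1 back, so after t trips out (and t−1 returns) at most 3t − (t−1) of the 10 are across; that first reaches 10 at t = 5, so at least 9 crossings are needed.
The safety rule pushes this higher. Following every safe sequence of crossings, the most of the 10 that can be at the far shore as the ferry arrives there on crossing 9 is 9 — never all 10.
So no plan with fewer than 11 crossings exists, and this one achieves 11:
1. 2 bandits → the far shore.  (the near shore: 5M 3B; the far shore: 0M 2B)
2. 1 bandit ← the near shore.  (the near shore: 5M 4B; the far shore: 0M 1B)
3. 3 bandits → the far shore.  (the near shore: 5M 1B; the far shore: 0M 4B)
4. 1 bandit ← the near shore.  (the near shore: 5M 2B; the far shore: 0M 3B)
5. 3 merchants → the far shore.  (the near shore: 2M 2B; the far shore: 3M 3B)
6. 1 merchant and 1 bandit ← the near shore.  (the near shore: 3M 3B; the far shore: 2M 2B)
7. 3 merchants → the far shore.  (the near shore: 0M 3B; the far shore: 5M 2B)
8. 1 bandit ← the near shore.  (the near shore: 0M 4B; the far shore: 5M 1B)
9. 2 bandits → the far shore.  (the near shore: 0M 2B; the far shore: 5M 3B)
10. 1 bandit ← the near shore.  (the near shore: 0M 3B; the far shore: 5M 2B)
11. 3 bandits → the far shore.  (the near shore: 0M 0B; the far shore: 5M 5B)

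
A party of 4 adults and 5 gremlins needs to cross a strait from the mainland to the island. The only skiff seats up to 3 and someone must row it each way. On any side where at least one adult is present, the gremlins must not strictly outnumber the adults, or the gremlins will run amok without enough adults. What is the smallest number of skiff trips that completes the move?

impossible

The gremlins already outnumber the adults at the mainland before anyone moves, so the starting position itself is disallowed.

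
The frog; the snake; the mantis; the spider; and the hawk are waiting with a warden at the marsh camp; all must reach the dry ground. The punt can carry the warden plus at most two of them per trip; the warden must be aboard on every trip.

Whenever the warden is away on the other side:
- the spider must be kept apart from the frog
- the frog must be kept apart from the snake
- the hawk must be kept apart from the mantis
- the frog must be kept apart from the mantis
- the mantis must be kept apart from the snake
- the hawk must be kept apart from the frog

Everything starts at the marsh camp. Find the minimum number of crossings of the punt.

7

Counting alone: the warden can take at most 2 across per trip to the dry ground, so moving all 5 needs at least 3 loaded trips out, with a return between consecutive ones — at least 5 crossings.
The safety rule pushes this higher. Following every safe sequence of crossings, the most of the 5 that can be at the dry ground as the punt arrives there on crossing 5 is 4 — never all 5.
So no plan with fewer than 7 crossings exists, and this one achieves 7:
1. Warden goes to the dry ground with the frog and the mantis.  [the marsh camp: the hawk, the snake, the spider | the dry ground: the frog, the mantis]
2. Warden goes back to the marsh camp with the frog.  [the marsh camp: the frog, the hawk, the snake, the spider | the dry ground: the mantis]
3. Warden goes to the dry ground with the frog and the spider.  [the marsh camp: the hawk, the snake | the dry ground: the frog, the mantis, the spider]
4. Warden goes back to the marsh camp with the frog.  [the marsh camp: the frog, the hawk, the snake | the dry ground: the mantis, the spider]
5. Warden goes to the dry ground with the hawk and the snake.  [the marsh camp: the frog | the dry ground: the hawk, the mantis, the snake, the spider]
6. Warden goes back to the marsh camp with the mantis.  [the marsh camp: the frog, the mantis | the dry ground: the hawk, the snake, the spider]
7. Warden goes to the dry ground with the frog and the mantis.  [the marsh camp: — | the dry ground: the frog, the hawk, the mantis, the snake, the spider]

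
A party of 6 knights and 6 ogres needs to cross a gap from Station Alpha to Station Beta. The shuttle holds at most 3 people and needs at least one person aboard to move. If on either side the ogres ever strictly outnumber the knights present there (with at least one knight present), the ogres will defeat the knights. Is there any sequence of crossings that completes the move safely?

No

Following every safe sequence of crossings from the start, the most of the 12 that can be at Station Beta as the shuttle arrives there on crossings 1, 3, 5 is 3, 5, 6 respectively; the best ever achieved is 6 of 12.
From crossing 7 on, no configuration arises that was not already reachable earlier: only 17 distinct safe configurations (who is on which side, and where the shuttle is) can ever be reached, none of them has everyone across, and every continuation just revisits them. They are: 0 knights + 0 ogres across (shuttle back at the start); 0 knights + 1 ogre across (shuttle there); 0 knights + 1 ogre across (shuttle back at the start); 0 knights + 2 ogres across (shuttle there); 0 knights + 2 ogres across (shuttle back at the start); 0 knights + 3 ogres across (shuttle there); 0 knights + 3 ogres across (shuttle back at the start); 0 knights + 4 ogres across (shuttle there); 0 knights + 4 ogres across (shuttle back at the start); 0 knights + 5 ogres across (shuttle there); 0 knights + 5 ogres across (shuttle back at the start); 0 knights + 6 ogres across (shuttle there); 1 knight + 1 ogre across (shuttle there); 1 knight + 1 ogre across (shuttle back at the start); 2 knights + 2 ogres across (shuttle there); 2 knights + 2 ogres across (shuttle back at the start); 3 knights + 3 ogres across (shuttle there). So no valid plan exists.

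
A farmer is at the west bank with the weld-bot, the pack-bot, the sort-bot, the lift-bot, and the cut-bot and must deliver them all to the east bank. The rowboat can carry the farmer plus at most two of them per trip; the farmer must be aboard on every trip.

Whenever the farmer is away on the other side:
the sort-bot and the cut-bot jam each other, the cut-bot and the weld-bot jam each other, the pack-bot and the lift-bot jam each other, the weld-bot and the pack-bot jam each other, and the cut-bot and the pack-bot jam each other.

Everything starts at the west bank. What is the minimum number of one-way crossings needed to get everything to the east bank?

7

Counting alone: the farmer can take at most 2 across per trip to the east bank, so moving all 5 needs at least 3 loaded trips out, with a return between consecutive ones — at least 5 crossings.
The safety rule pushes this higher. Following every safe sequence of crossings, the most of the 5 that can be at the east bank as the rowboat arrives there on crossing 5 is 4 — never all 5.
So no plan with fewer than 7 crossings exists, and this one achieves 7:
1. Farmer goes to the east bank with the cut-bot and the pack-bot.
2. Farmer goes back to the west bank with the pack-bot.
3. Farmer goes to the east bank with the lift-bot and the weld-bot.
4. Farmer goes back to the west bank with the weld-bot.
5. Farmer goes to the east bank with the sort-bot and the weld-bot.
6. Farmer goes back to the west bank with the cut-bot.
7. Farmer goes to the east bank with the cut-bot and the pack-bot.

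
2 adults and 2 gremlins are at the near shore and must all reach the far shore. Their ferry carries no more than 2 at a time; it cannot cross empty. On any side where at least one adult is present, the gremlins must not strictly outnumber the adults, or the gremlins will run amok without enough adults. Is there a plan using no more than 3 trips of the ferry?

Counting alone: each trip to the far shore takes at most 2 across and each return brings at least 1 back, so after t trips out (and t−1 returns) at most 2t − (t−1) of the 4 are across; that first reaches 4 at t = 3, so at least 5 crossings are needed.
Since 3 < 5, 3 crossings cannot be enough. (The shortest complete plan in fact takes 5:)
1. 2 gremlins → the far shore.  (the near shore: 2A 0G; the far shore: 0A 2G)
2. 1 gremlin ← the near shore.  (the near shore: 2A 1G; the far shore: 0A 1G)
3. 2 adults → the far shore.  (the near shore: 0A 1G; the far shore: 2A 1G)
4. 1 gremlin ← the near shore.  (the near shore: 0A 2G; the far shore: 2A 0G)
5. 2 gremlins → the far shore.  (the near shore: 0A 0G; the far shore: 2A 2G)

No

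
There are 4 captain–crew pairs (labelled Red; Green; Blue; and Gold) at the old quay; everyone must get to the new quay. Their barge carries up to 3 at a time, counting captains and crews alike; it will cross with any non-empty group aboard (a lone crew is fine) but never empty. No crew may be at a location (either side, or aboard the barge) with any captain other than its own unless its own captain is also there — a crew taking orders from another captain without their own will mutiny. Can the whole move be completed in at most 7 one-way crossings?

No

Counting alone: each trip to the new quay takes at most 3 across and each return brings at least 1 back, so after t trips out (and t−1 returns) at most 3t − (t−1) of the 8 are across; that first reaches 8 at t = 4, so at least 7 crossings are needed.
The safety rule pushes this higher. Following every safe sequence of crossings, the most of the 8 that can be at the new quay as the barge arrives there on crossing 7 is 7 — never all 8.
So the move cannot be finished within 7 crossings. (The shortest complete plan takes 9:)
1. captain Red and crew Red cross → the new quay.
2. captain Red crosses ← the old quay.
3. captain Green, captain Red, and crew Green cross → the new quay.
4. captain Red and crew Red cross ← the old quay.
5. captain Blue, captain Gold, and captain Red cross → the new quay.
6. crew Green crosses ← the old quay.
7. crew Green and crew Red cross → the new quay.
8. crew Red crosses ← the old quay.
9. crew Blue, crew Gold, and crew Red cross → the new quay.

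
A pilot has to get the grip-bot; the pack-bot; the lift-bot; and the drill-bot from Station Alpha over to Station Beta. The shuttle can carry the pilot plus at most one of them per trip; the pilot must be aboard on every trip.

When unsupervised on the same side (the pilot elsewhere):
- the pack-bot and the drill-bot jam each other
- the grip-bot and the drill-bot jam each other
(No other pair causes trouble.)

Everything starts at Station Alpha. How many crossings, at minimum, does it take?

9

Counting alone: the pilot can take at most 1 across per trip to Station Beta, so moving all 4 needs at least 4 loaded trips out, with a return between consecutive ones — at least 7 crossings.
The safety rule pushes this higher. Following every safe sequence of crossings, the most of the 4 that can be at Station Beta as the shuttle arrives there on crossing 7 is 3 — never all 4.
So no plan with fewer than 9 crossings exists, and this one achieves 9:
1. Pilot goes to Station Beta with the drill-bot.  [Station Alpha: the grip-bot, the lift-bot, the pack-bot | Station Beta: the drill-bot]
2. Pilot goes back to Station Alpha alone.  [Station Alpha: the grip-bot, the lift-bot, the pack-bot | Station Beta: the drill-bot]
3. Pilot goes to Station Beta with the grip-bot.  [Station Alpha: the lift-bot, the pack-bot | Station Beta: the drill-bot, the grip-bot]
4. Pilot goes back to Station Alpha with the drill-bot.  [Station Alpha: the drill-bot, the lift-bot, the pack-bot | Station Beta: the grip-bot]
5. Pilot goes to Station Beta with the pack-bot.  [Station Alpha: the drill-bot, the lift-bot | Station Beta: the grip-bot, the pack-bot]
6. Pilot goes back to Station Alpha alone.  [Station Alpha: the drill-bot, the lift-bot | Station Beta: the grip-bot, the pack-bot]
7. Pilot goes to Station Beta with the lift-bot.  [Station Alpha: the drill-bot | Station Beta: the grip-bot, the lift-bot, the pack-bot]
8. Pilot goes back to Station Alpha alone.  [Station Alpha: the drill-bot | Station Beta: the grip-bot, the lift-bot, the pack-bot]
9. Pilot goes to Station Beta with the drill-bot.  [Station Alpha: — | Station Beta: the drill-bot, the grip-bot, the lift-bot, the pack-bot]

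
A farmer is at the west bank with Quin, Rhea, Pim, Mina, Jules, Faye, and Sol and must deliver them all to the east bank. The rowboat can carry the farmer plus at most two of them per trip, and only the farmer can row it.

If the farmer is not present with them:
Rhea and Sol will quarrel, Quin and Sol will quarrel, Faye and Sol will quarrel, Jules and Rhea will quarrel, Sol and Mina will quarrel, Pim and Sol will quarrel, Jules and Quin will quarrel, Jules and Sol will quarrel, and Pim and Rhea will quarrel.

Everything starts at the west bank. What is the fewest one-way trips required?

Whatever the first load, the items left behind include a forbidden pair without the farmer. No opening move is safe, so no plan exists.

impossible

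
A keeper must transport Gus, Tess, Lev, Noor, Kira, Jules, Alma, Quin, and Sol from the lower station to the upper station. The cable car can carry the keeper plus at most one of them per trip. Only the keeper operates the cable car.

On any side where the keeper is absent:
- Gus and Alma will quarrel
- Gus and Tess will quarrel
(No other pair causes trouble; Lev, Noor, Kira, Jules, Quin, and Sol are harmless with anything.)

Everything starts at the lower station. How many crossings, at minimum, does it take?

Counting alone: the keeper can take at most 1 across per trip to the upper station, so moving all 9 needs at least 9 loaded trips out, with a return between consecutive ones — at least 17 crossings.
The safety rule pushes this higher. Following every safe sequence of crossings, the most of the 9 that can be at the upper station as the cable car arrives there on crossing 17 is 8 — never all 9.
So no plan with fewer than 19 crossings exists, and this one achieves 19:
1. Keeper goes to the upper station with Gus.
2. Keeper goes back to the lower station alone.
3. Keeper goes to the upper station with Tess.
4. Keeper goes back to the lower station with Gus.
5. Keeper goes to the upper station with Alma.
6. Keeper goes back to the lower station alone.
7. Keeper goes to the upper station with Lev.
8. Keeper goes back to the lower station alone.
9. Keeper goes to the upper station with Noor.
10. Keeper goes back to the lower station alone.
11. Keeper goes to the upper station with Kira.
12. Keeper goes back to the lower station alone.
13. Keeper goes to the upper station with Jules.
14. Keeper goes back to the lower station alone.
15. Keeper goes to the upper station with Quin.
16. Keeper goes back to the lower station alone.
17. Keeper goes to the upper station with Sol.
18. Keeper goes back to the lower station alone.
19. Keeper goes to the upper station with Gus.

19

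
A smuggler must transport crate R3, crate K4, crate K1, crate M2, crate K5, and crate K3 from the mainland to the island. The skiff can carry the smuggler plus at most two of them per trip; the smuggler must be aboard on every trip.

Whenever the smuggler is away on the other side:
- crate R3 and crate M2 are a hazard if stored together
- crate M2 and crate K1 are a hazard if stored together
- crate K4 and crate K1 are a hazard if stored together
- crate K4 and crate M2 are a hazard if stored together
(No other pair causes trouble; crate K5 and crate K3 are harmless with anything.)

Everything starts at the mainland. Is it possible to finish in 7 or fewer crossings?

Counting alone: the smuggler can take at most 2 across per trip to the island, so moving all 6 needs at least 3 loaded trips out, with a return between consecutive ones — at least 5 crossings.
The safety rule pushes this higher. Following every safe sequence of crossings, the most of the 6 that can be at the island as the skiff arrives there on crossings 5, 7 is 4, 5 respectively — never all 6.
So the move cannot be finished within 7 crossings. (The shortest complete plan takes 9:)
1. Smuggler goes to the island with crate K4 and crate M2.
2. Smuggler goes back to the mainland with crate K4.
3. Smuggler goes to the island with crate K4 and crate R3.
4. Smuggler goes back to the mainland with crate M2.
5. Smuggler goes to the island with crate K1 and crate K5.
6. Smuggler goes back to the mainland with crate K4.
7. Smuggler goes to the island with crate K3 and crate K4.
8. Smuggler goes back to the mainland with crate K4.
9. Smuggler goes to the island with crate K4 and crate M2.

No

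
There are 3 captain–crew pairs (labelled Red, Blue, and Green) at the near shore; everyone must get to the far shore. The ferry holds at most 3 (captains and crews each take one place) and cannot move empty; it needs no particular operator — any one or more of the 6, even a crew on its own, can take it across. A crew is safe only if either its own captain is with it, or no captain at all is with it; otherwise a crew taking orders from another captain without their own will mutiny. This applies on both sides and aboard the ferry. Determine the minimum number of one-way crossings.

5

Counting alone: each trip to the far shore takes at most 3 across and each return brings at least 1 back, so after t trips out (and t−1 returns) at most 3t − (t−1) of the 6 are across; that first reaches 6 at t = 3, so at least 5 crossings are needed.
The plan below uses exactly 5 crossings, so it is optimal:
1. captain Red and crew Red cross → the far shore.
2. captain Red crosses ← the near shore.
3. captain Blue, captain Green, and captain Red cross → the far shore.
4. crew Red crosses ← the near shore.
5. crew Blue, crew Green, and crew Red cross → the far shore.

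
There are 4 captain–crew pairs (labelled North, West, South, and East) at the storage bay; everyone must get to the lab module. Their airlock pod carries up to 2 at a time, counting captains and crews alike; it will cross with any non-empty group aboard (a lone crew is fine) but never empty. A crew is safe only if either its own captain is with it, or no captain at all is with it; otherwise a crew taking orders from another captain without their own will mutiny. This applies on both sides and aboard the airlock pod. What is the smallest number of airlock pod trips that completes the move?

Following every safe sequence of crossings from the start, the most of the 8 that can be at the lab module as the airlock pod arrives there on crossings 1, 3, 5 is 2, 3, 4 respectively; the best ever achieved is 4 of 8.
From crossing 7 on, no configuration arises that was not already reachable earlier: only 44 distinct safe configurations (who is on which side, and where the airlock pod is) can ever be reached, none of them has everyone across, and every continuation just revisits them. So no valid plan exists.

impossible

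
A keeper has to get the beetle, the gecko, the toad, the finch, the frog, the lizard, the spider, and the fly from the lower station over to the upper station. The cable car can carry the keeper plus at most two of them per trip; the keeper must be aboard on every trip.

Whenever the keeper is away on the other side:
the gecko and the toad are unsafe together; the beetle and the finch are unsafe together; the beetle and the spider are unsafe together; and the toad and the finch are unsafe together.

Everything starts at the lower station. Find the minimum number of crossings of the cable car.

Counting alone: the keeper can take at most 2 across per trip to the upper station, so moving all 8 needs at least 4 loaded trips out, with a return between consecutive ones — at least 7 crossings.
The safety rule pushes this higher. Following every safe sequence of crossings, the most of the 8 that can be at the upper station as the cable car arrives there on crossing 7 is 7 — never all 8.
So no plan with fewer than 9 crossings exists, and this one achieves 9:
1. Keeper goes to the upper station with the beetle and the toad.
2. Keeper goes back to the lower station alone.
3. Keeper goes to the upper station with the finch and the gecko.
4. Keeper goes back to the lower station with the beetle and the toad.
5. Keeper goes to the upper station with the frog and the spider.
6. Keeper goes back to the lower station alone.
7. Keeper goes to the upper station with the fly and the lizard.
8. Keeper goes back to the lower station alone.
9. Keeper goes to the upper station with the beetle and the toad.

9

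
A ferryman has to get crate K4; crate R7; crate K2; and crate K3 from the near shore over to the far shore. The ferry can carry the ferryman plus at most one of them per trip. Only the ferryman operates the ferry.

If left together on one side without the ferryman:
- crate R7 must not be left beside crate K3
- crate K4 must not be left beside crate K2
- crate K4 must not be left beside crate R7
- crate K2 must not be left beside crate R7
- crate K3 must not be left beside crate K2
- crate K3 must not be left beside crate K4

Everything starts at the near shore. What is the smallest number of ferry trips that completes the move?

impossible

Whatever the first load, the items left behind include a forbidden pair without the ferryman. No opening move is safe, so no plan exists.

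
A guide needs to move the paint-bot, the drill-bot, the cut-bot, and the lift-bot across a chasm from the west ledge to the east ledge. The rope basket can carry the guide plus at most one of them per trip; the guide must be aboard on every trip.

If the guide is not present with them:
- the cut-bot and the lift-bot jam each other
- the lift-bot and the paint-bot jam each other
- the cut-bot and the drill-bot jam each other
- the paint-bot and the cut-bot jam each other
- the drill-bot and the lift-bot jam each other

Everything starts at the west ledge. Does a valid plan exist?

No

Whatever the first load, the items left behind include a forbidden pair without the guide. No opening move is safe, so no plan exists.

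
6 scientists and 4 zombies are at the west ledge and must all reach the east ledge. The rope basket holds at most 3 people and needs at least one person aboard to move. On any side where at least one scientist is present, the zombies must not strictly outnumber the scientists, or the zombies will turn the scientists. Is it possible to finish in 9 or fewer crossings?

Yes — this plan uses 9 crossings (≤ 9):
1. 2 zombies → the east ledge.  (the west ledge: 6S 2Z; the east ledge: 0S 2Z)
2. 1 zombie ← the west ledge.  (the west ledge: 6S 3Z; the east ledge: 0S 1Z)
3. 3 zombies → the east ledge.  (the west ledge: 6S 0Z; the east ledge: 0S 4Z)
4. 1 zombie ← the west ledge.  (the west ledge: 6S 1Z; the east ledge: 0S 3Z)
5. 3 scientists → the east ledge.  (the west ledge: 3S 1Z; the east ledge: 3S 3Z)
6. 1 zombie ← the west ledge.  (the west ledge: 3S 2Z; the east ledge: 3S 2Z)
7. 1 scientist and 2 zombies → the east ledge.  (the west ledge: 2S 0Z; the east ledge: 4S 4Z)
8. 1 zombie ← the west ledge.  (the west ledge: 2S 1Z; the east ledge: 4S 3Z)
9. 2 scientists and 1 zombie → the east ledge.  (the west ledge: 0S 0Z; the east ledge: 6S 4Z)

Yes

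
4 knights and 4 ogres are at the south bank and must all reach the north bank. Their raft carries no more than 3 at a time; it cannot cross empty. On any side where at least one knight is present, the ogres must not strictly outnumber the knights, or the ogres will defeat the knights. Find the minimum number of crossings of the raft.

9

Counting alone: each trip to the north bank takes at most 3 across and each return brings at least 1 back, so after t trips out (and t−1 returns) at most 3t − (t−1) of the 8 are across; that first reaches 8 at t = 4, so at least 7 crossings are needed.
The safety rule pushes this higher. Following every safe sequence of crossings, the most of the 8 that can be at the north bank as the raft arrives there on crossing 7 is 7 — never all 8.
So no plan with fewer than 9 crossings exists, and this one achieves 9:
1. 2 ogres → the north bank.  (the south bank: 4K 2O; the north bank: 0K 2O)
2. 1 ogre ← the south bank.  (the south bank: 4K 3O; the north bank: 0K 1O)
3. 3 ogres → the north bank.  (the south bank: 4K 0O; the north bank: 0K 4O)
4. 1 ogre ← the south bank.  (the south bank: 4K 1O; the north bank: 0K 3O)
5. 3 knights → the north bank.  (the south bank: 1K 1O; the north bank: 3K 3O)
6. 1 knight and 1 ogre ← the south bank.  (the south bank: 2K 2O; the north bank: 2K 2O)
7. 2 knights → the north bank.  (the south bank: 0K 2O; the north bank: 4K 2O)
8. 1 ogre ← the south bank.  (the south bank: 0K 3O; the north bank: 4K 1O)
9. 3 ogres → the north bank.  (the south bank: 0K 0O; the north bank: 4K 4O)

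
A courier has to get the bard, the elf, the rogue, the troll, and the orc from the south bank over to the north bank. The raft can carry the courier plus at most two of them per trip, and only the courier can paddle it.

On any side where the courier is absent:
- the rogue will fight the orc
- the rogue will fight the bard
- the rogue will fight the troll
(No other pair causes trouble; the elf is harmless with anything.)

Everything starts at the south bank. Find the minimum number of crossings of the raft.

Counting alone: the courier can take at most 2 across per trip to the north bank, so moving all 5 needs at least 3 loaded trips out, with a return between consecutive ones — at least 5 crossings.
The plan below uses exactly 5 crossings, so it is optimal:
1. Courier goes to the north bank with the bard and the rogue.
2. Courier goes back to the south bank with the rogue.
3. Courier goes to the north bank with the orc and the troll.
4. Courier goes back to the south bank alone.
5. Courier goes to the north bank with the elf and the rogue.

5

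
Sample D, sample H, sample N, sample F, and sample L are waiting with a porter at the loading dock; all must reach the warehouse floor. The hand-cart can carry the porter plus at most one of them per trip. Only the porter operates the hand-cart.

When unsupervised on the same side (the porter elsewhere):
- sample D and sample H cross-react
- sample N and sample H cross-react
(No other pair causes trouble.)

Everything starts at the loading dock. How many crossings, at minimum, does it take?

11

Counting alone: the porter can take at most 1 across per trip to the warehouse floor, so moving all 5 needs at least 5 loaded trips out, with a return between consecutive ones — at least 9 crossings.
The safety rule pushes this higher. Following every safe sequence of crossings, the most of the 5 that can be at the warehouse floor as the hand-cart arrives there on crossing 9 is 4 — never all 5.
So no plan with fewer than 11 crossings exists, and this one achieves 11:
1. Porter goes to the warehouse floor with sample H.  [the loading dock: sample D, sample F, sample L, sample N | the warehouse floor: sample H]
2. Porter goes back to the loading dock alone.  [the loading dock: sample D, sample F, sample L, sample N | the warehouse floor: sample H]
3. Porter goes to the warehouse floor with sample D.  [the loading dock: sample F, sample L, sample N | the warehouse floor: sample D, sample H]
4. Porter goes back to the loading dock with sample H.  [the loading dock: sample F, sample H, sample L, sample N | the warehouse floor: sample D]
5. Porter goes to the warehouse floor with sample N.  [the loading dock: sample F, sample H, sample L | the warehouse floor: sample D, sample N]
6. Porter goes back to the loading dock alone.  [the loading dock: sample F, sample H, sample L | the warehouse floor: sample D, sample N]
7. Porter goes to the warehouse floor with sample F.  [the loading dock: sample H, sample L | the warehouse floor: sample D, sample F, sample N]
8. Porter goes back to the loading dock alone.  [the loading dock: sample H, sample L | the warehouse floor: sample D, sample F, sample N]
9. Porter goes to the warehouse floor with sample L.  [the loading dock: sample H | the warehouse floor: sample D, sample F, sample L, sample N]
10. Porter goes back to the loading dock alone.  [the loading dock: sample H | the warehouse floor: sample D, sample F, sample L, sample N]
11. Porter goes to the warehouse floor with sample H.  [the loading dock: — | the warehouse floor: sample D, sample F, sample H, sample L, sample N]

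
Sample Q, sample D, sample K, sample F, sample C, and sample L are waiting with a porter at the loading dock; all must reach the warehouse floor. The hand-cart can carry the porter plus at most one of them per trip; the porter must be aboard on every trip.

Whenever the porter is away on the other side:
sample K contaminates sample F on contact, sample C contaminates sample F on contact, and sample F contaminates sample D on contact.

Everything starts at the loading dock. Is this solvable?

No

Following every safe sequence of crossings from the start, the most of the 6 that can be at the warehouse floor as the hand-cart arrives there on crossings 1, 3, 5, 7 is 1, 2, 3, 4 respectively; the best ever achieved is 4 of 6.
From crossing 9 on, no configuration arises that was not already reachable earlier: only 36 distinct safe configurations (who is on which side, and where the hand-cart is) can ever be reached, none of them has everyone across, and every continuation just revisits them. So no valid plan exists.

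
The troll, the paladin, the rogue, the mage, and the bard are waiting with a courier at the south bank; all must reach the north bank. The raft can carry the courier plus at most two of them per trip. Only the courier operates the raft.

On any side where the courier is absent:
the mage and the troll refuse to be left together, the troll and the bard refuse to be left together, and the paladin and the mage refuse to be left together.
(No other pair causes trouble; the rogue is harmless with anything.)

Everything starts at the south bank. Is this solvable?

Yes

1. Courier goes to the north bank with the paladin and the troll.
2. Courier goes back to the south bank alone.
3. Courier goes to the north bank with the rogue.
4. Courier goes back to the south bank alone.
5. Courier goes to the north bank with the bard and the mage.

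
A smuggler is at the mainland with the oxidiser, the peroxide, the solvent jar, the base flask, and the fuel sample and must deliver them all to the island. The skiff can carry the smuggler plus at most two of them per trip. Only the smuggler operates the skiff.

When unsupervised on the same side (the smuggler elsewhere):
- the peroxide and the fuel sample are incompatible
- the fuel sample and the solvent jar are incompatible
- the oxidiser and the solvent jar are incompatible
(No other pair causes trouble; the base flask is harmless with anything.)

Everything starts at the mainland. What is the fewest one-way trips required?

Counting alone: the smuggler can take at most 2 across per trip to the island, so moving all 5 needs at least 3 loaded trips out, with a return between consecutive ones — at least 5 crossings.
The plan below uses exactly 5 crossings, so it is optimal:
1. Smuggler goes to the island with the fuel sample and the oxidiser.  [the mainland: the base flask, the peroxide, the solvent jar | the island: the fuel sample, the oxidiser]
2. Smuggler goes back to the mainland alone.  [the mainland: the base flask, the peroxide, the solvent jar | the island: the fuel sample, the oxidiser]
3. Smuggler goes to the island with the base flask.  [the mainland: the peroxide, the solvent jar | the island: the base flask, the fuel sample, the oxidiser]
4. Smuggler goes back to the mainland alone.  [the mainland: the peroxide, the solvent jar | the island: the base flask, the fuel sample, the oxidiser]
5. Smuggler goes to the island with the peroxide and the solvent jar.  [the mainland: — | the island: the base flask, the fuel sample, the oxidiser, the peroxide, the solvent jar]

5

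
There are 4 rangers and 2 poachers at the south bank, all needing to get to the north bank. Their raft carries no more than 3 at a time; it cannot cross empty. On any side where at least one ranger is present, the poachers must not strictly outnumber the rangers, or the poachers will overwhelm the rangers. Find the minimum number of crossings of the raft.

5

Counting alone: each trip to the north bank takes at most 3 across and each return brings at least 1 back, so after t trips out (and t−1 returns) at most 3t − (t−1) of the 6 are across; that first reaches 6 at t = 3, so at least 5 crossings are needed.
The plan below uses exactly 5 crossings, so it is optimal:
1. 2 poachers → the north bank.  (the south bank: 4R 0P; the north bank: 0R 2P)
2. 1 poacher ← the south bank.  (the south bank: 4R 1P; the north bank: 0R 1P)
3. 2 rangers and 1 poacher → the north bank.  (the south bank: 2R 0P; the north bank: 2R 2P)
4. 1 poacher ← the south bank.  (the south bank: 2R 1P; the north bank: 2R 1P)
5. 2 rangers and 1 poacher → the north bank.  (the south bank: 0R 0P; the north bank: 4R 2P)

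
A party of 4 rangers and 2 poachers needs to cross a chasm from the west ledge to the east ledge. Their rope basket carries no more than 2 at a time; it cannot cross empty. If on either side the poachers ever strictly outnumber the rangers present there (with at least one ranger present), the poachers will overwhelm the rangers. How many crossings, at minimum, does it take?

9

Counting alone: each trip to the east ledge takes at most 2 across and each return brings at least 1 back, so after t trips out (and t−1 returns) at most 2t − (t−1) of the 6 are across; that first reaches 6 at t = 5, so at least 9 crossings are needed.
The plan below uses exactly 9 crossings, so it is optimal:
1. 2 poachers → the east ledge.  (the west ledge: 4R 0P; the east ledge: 0R 2P)
2. 1 poacher ← the west ledge.  (the west ledge: 4R 1P; the east ledge: 0R 1P)
3. 2 rangers → the east ledge.  (the west ledge: 2R 1P; the east ledge: 2R 1P)
4. 1 poacher ← the west ledge.  (the west ledge: 2R 2P; the east ledge: 2R 0P)
5. 2 poachers → the east ledge.  (the west ledge: 2R 0P; the east ledge: 2R 2P)
6. 1 poacher ← the west ledge.  (the west ledge: 2R 1P; the east ledge: 2R 1P)
7. 1 ranger and 1 poacher → the east ledge.  (the west ledge: 1R 0P; the east ledge: 3R 2P)
8. 1 poacher ← the west ledge.  (the west ledge: 1R 1P; the east ledge: 3R 1P)
9. 1 ranger and 1 poacher → the east ledge.  (the west ledge: 0R 0P; the east ledge: 4R 2P)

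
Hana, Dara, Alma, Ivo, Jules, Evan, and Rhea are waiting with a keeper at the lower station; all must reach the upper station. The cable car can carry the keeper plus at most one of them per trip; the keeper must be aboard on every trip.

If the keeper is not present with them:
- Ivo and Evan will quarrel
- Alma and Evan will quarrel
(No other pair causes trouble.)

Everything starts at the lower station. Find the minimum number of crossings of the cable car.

15

Counting alone: the keeper can take at most 1 across per trip to the upper station, so moving all 7 needs at least 7 loaded trips out, with a return between consecutive ones — at least 13 crossings.
The safety rule pushes this higher. Following every safe sequence of crossings, the most of the 7 that can be at the upper station as the cable car arrives there on crossing 13 is 6 — never all 7.
So no plan with fewer than 15 crossings exists, and this one achieves 15:
1. Keeper goes to the upper station with Evan.  [the lower station: Alma, Dara, Hana, Ivo, Jules, Rhea | the upper station: Evan]
2. Keeper goes back to the lower station alone.  [the lower station: Alma, Dara, Hana, Ivo, Jules, Rhea | the upper station: Evan]
3. Keeper goes to the upper station with Hana.  [the lower station: Alma, Dara, Ivo, Jules, Rhea | the upper station: Evan, Hana]
4. Keeper goes back to the lower station alone.  [the lower station: Alma, Dara, Ivo, Jules, Rhea | the upper station: Evan, Hana]
5. Keeper goes to the upper station with Dara.  [the lower station: Alma, Ivo, Jules, Rhea | the upper station: Dara, Evan, Hana]
6. Keeper goes back to the lower station alone.  [the lower station: Alma, Ivo, Jules, Rhea | the upper station: Dara, Evan, Hana]
7. Keeper goes to the upper station with Alma.  [the lower station: Ivo, Jules, Rhea | the upper station: Alma, Dara, Evan, Hana]
8. Keeper goes back to the lower station with Evan.  [the lower station: Evan, Ivo, Jules, Rhea | the upper station: Alma, Dara, Hana]
9. Keeper goes to the upper station with Ivo.  [the lower station: Evan, Jules, Rhea | the upper station: Alma, Dara, Hana, Ivo]
10. Keeper goes back to the lower station alone.  [the lower station: Evan, Jules, Rhea | the upper station: Alma, Dara, Hana, Ivo]
11. Keeper goes to the upper station with Jules.  [the lower station: Evan, Rhea | the upper station: Alma, Dara, Hana, Ivo, Jules]
12. Keeper goes back to the lower station alone.  [the lower station: Evan, Rhea | the upper station: Alma, Dara, Hana, Ivo, Jules]
13. Keeper goes to the upper station with Rhea.  [the lower station: Evan | the upper station: Alma, Dara, Hana, Ivo, Jules, Rhea]
14. Keeper goes back to the lower station alone.  [the lower station: Evan | the upper station: Alma, Dara, Hana, Ivo, Jules, Rhea]
15. Keeper goes to the upper station with Evan.  [the lower station: — | the upper station: Alma, Dara, Evan, Hana, Ivo, Jules, Rhea]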